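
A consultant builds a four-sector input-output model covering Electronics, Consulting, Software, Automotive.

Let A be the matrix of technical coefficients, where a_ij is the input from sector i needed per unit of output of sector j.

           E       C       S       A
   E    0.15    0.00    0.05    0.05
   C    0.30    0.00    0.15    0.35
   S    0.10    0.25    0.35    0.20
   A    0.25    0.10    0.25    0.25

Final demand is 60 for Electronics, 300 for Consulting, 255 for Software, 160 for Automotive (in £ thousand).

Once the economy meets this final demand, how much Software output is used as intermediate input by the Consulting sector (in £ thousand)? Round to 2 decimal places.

I − A =
  [   0.85     0.00    -0.05    -0.05]
  [  -0.30     1.00    -0.15    -0.35]
  [  -0.10    -0.25     0.65    -0.20]
  [  -0.25    -0.10    -0.25     0.75]
Compute the cofactors C_ij = (−1)^(i+j)·(3×3 minor ij) of I−A; the adjugate is their transpose:
adj(I−A) = Cᵀ =
  [ 0.361750   0.016750   0.049000   0.045000]
  [ 0.215625   0.356250   0.187500   0.230625]
  [ 0.205625   0.173750   0.593750   0.253125]
  [ 0.217875   0.111000   0.239250   0.511875]
det(I−A) = Σ_j (I−A)_1j·C_1j = (0.85)(0.361750) + (0.00)(0.215625) + (-0.05)(0.205625) + (-0.05)(0.217875) = 0.2863125
(I − A)⁻¹ = adj(I−A) / det(I−A) ≈
  [   1.2635     0.0585     0.1711     0.1572]
  [   0.7531     1.2443     0.6549     0.8055]
  [   0.7182     0.6069     2.0738     0.8841]
  [   0.7610     0.3877     0.8356     1.7878]
First solve x = (I − A)⁻¹ d = adj(I−A)·d / det(I−A); in particular x_C = (0.215625·60 + 0.356250·300 + 0.187500·255 + 0.230625·160) / 0.2863125 = 204.525 / 0.2863125 ≈ 714.3418.
Intermediate flow from S to C: z_SC = a_SC · x_C = 0.25 × 204.525 / 0.2863125 = 51.13125 / 0.2863125 ≈ 178.59.

z_SC = 178.59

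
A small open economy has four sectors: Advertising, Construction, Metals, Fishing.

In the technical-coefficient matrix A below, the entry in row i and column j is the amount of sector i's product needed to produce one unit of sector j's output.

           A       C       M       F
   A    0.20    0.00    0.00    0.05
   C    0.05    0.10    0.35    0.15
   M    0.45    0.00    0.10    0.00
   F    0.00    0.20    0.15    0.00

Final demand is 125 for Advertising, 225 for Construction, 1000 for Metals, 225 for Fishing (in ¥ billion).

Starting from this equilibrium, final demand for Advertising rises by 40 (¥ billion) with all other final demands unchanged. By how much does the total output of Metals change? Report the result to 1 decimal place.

I − A =
  [   0.80     0.00     0.00    -0.05]
  [  -0.05     0.90    -0.35    -0.15]
  [  -0.45     0.00     0.90     0.00]
  [   0.00    -0.20    -0.15     1.00]
Compute the cofactors C_ij = (−1)^(i+j)·(3×3 minor ij) of I−A; the adjugate is their transpose:
adj(I−A) = Cᵀ =
  [ 0.783000   0.009000   0.010250   0.040500]
  [ 0.212625   0.716625   0.298375   0.118125]
  [ 0.391500   0.004500   0.695500   0.020250]
  [ 0.101250   0.144000   0.164000   0.648000]
det(I−A) = Σ_j (I−A)_1j·C_1j = (0.80)(0.783000) + (0.00)(0.212625) + (0.00)(0.391500) + (-0.05)(0.101250) = 0.6213375
(I − A)⁻¹ = adj(I−A) / det(I−A) ≈
  [   1.2602     0.0145     0.0165     0.0652]
  [   0.3422     1.1534     0.4802     0.1901]
  [   0.6301     0.0072     1.1194     0.0326]
  [   0.1630     0.2318     0.2639     1.0429]
Δx = (I − A)⁻¹ Δd with Δd having +40 in the Advertising component and 0 elsewhere.
So Δx_M = L_MA · (+40), where L_MA = adj(I−A)_MA / det(I−A) = 0.391500 / 0.6213375.
Δx_M = 0.391500 × (+40) / 0.6213375 = 15.66 / 0.6213375 ≈ 25.2.

Δx_M = 25.2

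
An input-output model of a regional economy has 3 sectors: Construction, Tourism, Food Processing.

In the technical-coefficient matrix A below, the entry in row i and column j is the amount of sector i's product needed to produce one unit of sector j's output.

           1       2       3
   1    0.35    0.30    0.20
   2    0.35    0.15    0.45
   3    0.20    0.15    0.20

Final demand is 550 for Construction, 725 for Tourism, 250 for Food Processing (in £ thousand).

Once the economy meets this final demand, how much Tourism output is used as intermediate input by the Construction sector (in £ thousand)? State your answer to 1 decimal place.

I − A =
  [   0.65    -0.30    -0.20]
  [  -0.35     0.85    -0.45]
  [  -0.20    -0.15     0.80]
Cofactors of I−A, C_ij = (−1)^(i+j)·(minor ij) (rows/columns in the sector order above):
  C_11 = (0.85)(0.80) − (-0.45)(-0.15) = 0.6125
  C_12 = −[(-0.35)(0.80) − (-0.45)(-0.20)] = 0.3700
  C_13 = (-0.35)(-0.15) − (0.85)(-0.20) = 0.2225
  C_21 = −[(-0.30)(0.80) − (-0.20)(-0.15)] = 0.2700
  C_22 = (0.65)(0.80) − (-0.20)(-0.20) = 0.4800
  C_23 = −[(0.65)(-0.15) − (-0.30)(-0.20)] = 0.1575
  C_31 = (-0.30)(-0.45) − (-0.20)(0.85) = 0.3050
  C_32 = −[(0.65)(-0.45) − (-0.20)(-0.35)] = 0.3625
  C_33 = (0.65)(0.85) − (-0.30)(-0.35) = 0.4475
det(I−A) = Σ_j (I−A)_1j·C_1j = (0.65)(0.6125) + (-0.30)(0.3700) + (-0.20)(0.2225) = 0.242625
adj(I−A) = Cᵀ =
  [ 0.6125   0.2700   0.3050]
  [ 0.3700   0.4800   0.3625]
  [ 0.2225   0.1575   0.4475]
(I − A)⁻¹ = adj(I−A) / det(I−A) ≈
  [   2.5245     1.1128     1.2571]
  [   1.5250     1.9784     1.4941]
  [   0.9171     0.6491     1.8444]
First solve x = (I − A)⁻¹ d = adj(I−A)·d / det(I−A); in particular x_1 = (0.6125·550 + 0.2700·725 + 0.3050·250) / 0.242625 = 608.875 / 0.242625 ≈ 2509.531.
Intermediate flow from 2 to 1: z_21 = a_21 · x_1 = 0.35 × 608.875 / 0.242625 = 213.10625 / 0.242625 ≈ 878.3.

z_21 = 878.3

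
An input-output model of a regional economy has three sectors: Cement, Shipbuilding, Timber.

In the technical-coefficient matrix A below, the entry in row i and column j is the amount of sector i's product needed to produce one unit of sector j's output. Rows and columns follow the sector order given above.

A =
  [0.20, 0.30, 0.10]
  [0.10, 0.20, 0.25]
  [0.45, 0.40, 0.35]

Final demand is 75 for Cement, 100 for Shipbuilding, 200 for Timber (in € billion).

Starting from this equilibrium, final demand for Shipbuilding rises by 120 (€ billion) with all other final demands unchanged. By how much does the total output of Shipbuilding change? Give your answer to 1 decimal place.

Δx_2 = 234.8

I − A =
  [   0.80    -0.30    -0.10]
  [  -0.10     0.80    -0.25]
  [  -0.45    -0.40     0.65]
Cofactors of I−A, C_ij = (−1)^(i+j)·(minor ij) (rows/columns in the sector order above):
  C_11 = (0.80)(0.65) − (-0.25)(-0.40) = 0.4200
  C_12 = −[(-0.10)(0.65) − (-0.25)(-0.45)] = 0.1775
  C_13 = (-0.10)(-0.40) − (0.80)(-0.45) = 0.4000
  C_21 = −[(-0.30)(0.65) − (-0.10)(-0.40)] = 0.2350
  C_22 = (0.80)(0.65) − (-0.10)(-0.45) = 0.4750
  C_23 = −[(0.80)(-0.40) − (-0.30)(-0.45)] = 0.4550
  C_31 = (-0.30)(-0.25) − (-0.10)(0.80) = 0.1550
  C_32 = −[(0.80)(-0.25) − (-0.10)(-0.10)] = 0.2100
  C_33 = (0.80)(0.80) − (-0.30)(-0.10) = 0.6100
det(I−A) = Σ_j (I−A)_1j·C_1j = (0.80)(0.4200) + (-0.30)(0.1775) + (-0.10)(0.4000) = 0.24275
adj(I−A) = Cᵀ =
  [ 0.4200   0.2350   0.1550]
  [ 0.1775   0.4750   0.2100]
  [ 0.4000   0.4550   0.6100]
(I − A)⁻¹ = adj(I−A) / det(I−A) ≈
  [   1.7302     0.9681     0.6385]
  [   0.7312     1.9567     0.8651]
  [   1.6478     1.8744     2.5129]
Δx = (I − A)⁻¹ Δd with Δd having +120 in the Shipbuilding component and 0 elsewhere.
So Δx_2 = L_22 · (+120), where L_22 = adj(I−A)_22 / det(I−A) = 0.4750 / 0.24275.
Δx_2 = 0.4750 × (+120) / 0.24275 = 57.00 / 0.24275 ≈ 234.8.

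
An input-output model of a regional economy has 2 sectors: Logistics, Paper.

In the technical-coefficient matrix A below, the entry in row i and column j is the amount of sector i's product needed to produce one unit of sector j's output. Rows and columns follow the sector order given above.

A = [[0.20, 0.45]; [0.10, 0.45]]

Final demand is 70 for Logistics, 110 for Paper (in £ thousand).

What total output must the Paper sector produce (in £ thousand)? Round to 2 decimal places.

I − A =
  [   0.80    -0.45]
  [  -0.10     0.55]
det(I−A) = (0.80)(0.55) − (-0.45)(-0.10) = 0.3950
adj(I−A) = [[0.55, 0.45], [0.10, 0.80]]
(I − A)⁻¹ = adj(I−A) / det(I−A) ≈
  [   1.3924     1.1392]
  [   0.2532     2.0253]
x = (I − A)⁻¹ d = adj(I−A)·d / det(I−A), with det(I−A) = 0.3950:
  x_1 = (0.55·70 + 0.45·110) / 0.3950 = 88.00 / 0.3950 ≈ 222.78
  x_2 = (0.10·70 + 0.80·110) / 0.3950 = 95.00 / 0.3950 ≈ 240.51

x_2 = 240.51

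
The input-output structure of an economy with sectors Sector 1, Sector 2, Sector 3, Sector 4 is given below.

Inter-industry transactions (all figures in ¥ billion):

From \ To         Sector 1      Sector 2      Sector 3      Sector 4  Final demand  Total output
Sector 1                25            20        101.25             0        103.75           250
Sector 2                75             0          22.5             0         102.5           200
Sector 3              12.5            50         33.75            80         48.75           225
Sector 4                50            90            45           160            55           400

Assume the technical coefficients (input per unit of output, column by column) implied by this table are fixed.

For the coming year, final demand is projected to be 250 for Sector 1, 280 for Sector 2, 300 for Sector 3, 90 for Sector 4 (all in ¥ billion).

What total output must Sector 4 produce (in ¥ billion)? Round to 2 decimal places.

Technical coefficients a_ij = z_ij / X_j:
  a_11 = 25/250 = 0.10, a_21 = 75/250 = 0.30, a_31 = 12.5/250 = 0.05, a_41 = 50/250 = 0.20
  a_12 = 20/200 = 0.10, a_22 = 0/200 = 0.00, a_32 = 50/200 = 0.25, a_42 = 90/200 = 0.45
  a_13 = 101.25/225 = 0.45, a_23 = 22.5/225 = 0.10, a_33 = 33.75/225 = 0.15, a_43 = 45/225 = 0.20
  a_14 = 0/400 = 0.00, a_24 = 0/400 = 0.00, a_34 = 80/400 = 0.20, a_44 = 160/400 = 0.40
I − A =
  [   0.90    -0.10    -0.45     0.00]
  [  -0.30     1.00    -0.10     0.00]
  [  -0.05    -0.25     0.85    -0.20]
  [  -0.20    -0.45    -0.20     0.60]
Compute the cofactors C_ij = (−1)^(i+j)·(3×3 minor ij) of I−A; the adjugate is their transpose:
adj(I−A) = Cᵀ =
  [ 0.446000   0.155000   0.276000   0.092000]
  [ 0.148000   0.391500   0.135000   0.045000]
  [ 0.142000   0.223000   0.522000   0.174000]
  [ 0.307000   0.419625   0.367250   0.660250]
det(I−A) = Σ_j (I−A)_1j·C_1j = (0.90)(0.446000) + (-0.10)(0.148000) + (-0.45)(0.142000) + (0.00)(0.307000) = 0.3227
(I − A)⁻¹ = adj(I−A) / det(I−A) ≈
  [   1.3821     0.4803     0.8553     0.2851]
  [   0.4586     1.2132     0.4183     0.1394]
  [   0.4400     0.6910     1.6176     0.5392]
  [   0.9513     1.3004     1.1381     2.0460]
x = (I − A)⁻¹ d = adj(I−A)·d / det(I−A), with det(I−A) = 0.3227:
  x_1 = (0.446000·250 + 0.155000·280 + 0.276000·300 + 0.092000·90) / 0.3227 = 245.98 / 0.3227 ≈ 762.26
  x_2 = (0.148000·250 + 0.391500·280 + 0.135000·300 + 0.045000·90) / 0.3227 = 191.17 / 0.3227 ≈ 592.41
  x_3 = (0.142000·250 + 0.223000·280 + 0.522000·300 + 0.174000·90) / 0.3227 = 270.20 / 0.3227 ≈ 837.31
  x_4 = (0.307000·250 + 0.419625·280 + 0.367250·300 + 0.660250·90) / 0.3227 = 363.8425 / 0.3227 ≈ 1127.49

x_4 = 1127.49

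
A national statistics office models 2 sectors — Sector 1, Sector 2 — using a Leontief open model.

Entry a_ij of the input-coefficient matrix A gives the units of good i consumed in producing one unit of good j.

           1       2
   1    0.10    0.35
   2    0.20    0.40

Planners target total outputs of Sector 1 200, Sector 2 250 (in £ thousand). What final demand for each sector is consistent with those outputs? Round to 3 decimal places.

I − A =
  [   0.90    -0.35]
  [  -0.20     0.60]
d = (I − A) x:
  d_1 = (+0.90)·200 + (-0.35)·250 = 92.500
  d_2 = (-0.20)·200 + (+0.60)·250 = 110.000

d_1 = 92.500, d_2 = 110.000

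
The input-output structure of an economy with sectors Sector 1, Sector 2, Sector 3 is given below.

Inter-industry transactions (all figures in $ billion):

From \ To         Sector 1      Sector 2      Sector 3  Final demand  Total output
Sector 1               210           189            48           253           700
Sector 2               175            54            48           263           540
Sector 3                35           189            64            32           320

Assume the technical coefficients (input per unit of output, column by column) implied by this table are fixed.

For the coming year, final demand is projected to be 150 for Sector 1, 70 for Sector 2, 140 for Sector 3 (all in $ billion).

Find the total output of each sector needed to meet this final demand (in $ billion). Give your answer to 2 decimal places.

Technical coefficients a_ij = z_ij / X_j:
  a_11 = 210/700 = 0.30, a_21 = 175/700 = 0.25, a_31 = 35/700 = 0.05
  a_12 = 189/540 = 0.35, a_22 = 54/540 = 0.10, a_32 = 189/540 = 0.35
  a_13 = 48/320 = 0.15, a_23 = 48/320 = 0.15, a_33 = 64/320 = 0.20
I − A =
  [   0.70    -0.35    -0.15]
  [  -0.25     0.90    -0.15]
  [  -0.05    -0.35     0.80]
Cofactors of I−A, C_ij = (−1)^(i+j)·(minor ij) (rows/columns in the sector order above):
  C_11 = (0.90)(0.80) − (-0.15)(-0.35) = 0.6675
  C_12 = −[(-0.25)(0.80) − (-0.15)(-0.05)] = 0.2075
  C_13 = (-0.25)(-0.35) − (0.90)(-0.05) = 0.1325
  C_21 = −[(-0.35)(0.80) − (-0.15)(-0.35)] = 0.3325
  C_22 = (0.70)(0.80) − (-0.15)(-0.05) = 0.5525
  C_23 = −[(0.70)(-0.35) − (-0.35)(-0.05)] = 0.2625
  C_31 = (-0.35)(-0.15) − (-0.15)(0.90) = 0.1875
  C_32 = −[(0.70)(-0.15) − (-0.15)(-0.25)] = 0.1425
  C_33 = (0.70)(0.90) − (-0.35)(-0.25) = 0.5425
det(I−A) = Σ_j (I−A)_1j·C_1j = (0.70)(0.6675) + (-0.35)(0.2075) + (-0.15)(0.1325) = 0.37475
adj(I−A) = Cᵀ =
  [ 0.6675   0.3325   0.1875]
  [ 0.2075   0.5525   0.1425]
  [ 0.1325   0.2625   0.5425]
(I − A)⁻¹ = adj(I−A) / det(I−A) ≈
  [   1.7812     0.8873     0.5003]
  [   0.5537     1.4743     0.3803]
  [   0.3536     0.7005     1.4476]
x = (I − A)⁻¹ d = adj(I−A)·d / det(I−A), with det(I−A) = 0.37475:
  x_1 = (0.6675·150 + 0.3325·70 + 0.1875·140) / 0.37475 = 149.65 / 0.37475 ≈ 399.33
  x_2 = (0.2075·150 + 0.5525·70 + 0.1425·140) / 0.37475 = 89.75 / 0.37475 ≈ 239.49
  x_3 = (0.1325·150 + 0.2625·70 + 0.5425·140) / 0.37475 = 114.20 / 0.37475 ≈ 304.74

x_1 = 399.33, x_2 = 239.49, x_3 = 304.74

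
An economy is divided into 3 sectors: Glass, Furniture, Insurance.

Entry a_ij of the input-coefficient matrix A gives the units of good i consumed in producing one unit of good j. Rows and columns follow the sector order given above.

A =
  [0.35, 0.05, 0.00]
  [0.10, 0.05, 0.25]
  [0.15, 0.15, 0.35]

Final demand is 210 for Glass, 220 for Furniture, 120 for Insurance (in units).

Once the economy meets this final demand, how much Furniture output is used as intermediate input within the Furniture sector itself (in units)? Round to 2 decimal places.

z_22 = 18.01

I − A =
  [   0.65    -0.05     0.00]
  [  -0.10     0.95    -0.25]
  [  -0.15    -0.15     0.65]
Cofactors of I−A, C_ij = (−1)^(i+j)·(minor ij) (rows/columns in the sector order above):
  C_11 = (0.95)(0.65) − (-0.25)(-0.15) = 0.5800
  C_12 = −[(-0.10)(0.65) − (-0.25)(-0.15)] = 0.1025
  C_13 = (-0.10)(-0.15) − (0.95)(-0.15) = 0.1575
  C_21 = −[(-0.05)(0.65) − (0.00)(-0.15)] = 0.0325
  C_22 = (0.65)(0.65) − (0.00)(-0.15) = 0.4225
  C_23 = −[(0.65)(-0.15) − (-0.05)(-0.15)] = 0.1050
  C_31 = (-0.05)(-0.25) − (0.00)(0.95) = 0.0125
  C_32 = −[(0.65)(-0.25) − (0.00)(-0.10)] = 0.1625
  C_33 = (0.65)(0.95) − (-0.05)(-0.10) = 0.6125
det(I−A) = Σ_j (I−A)_1j·C_1j = (0.65)(0.5800) + (-0.05)(0.1025) + (0.00)(0.1575) = 0.371875
adj(I−A) = Cᵀ =
  [ 0.5800   0.0325   0.0125]
  [ 0.1025   0.4225   0.1625]
  [ 0.1575   0.1050   0.6125]
(I − A)⁻¹ = adj(I−A) / det(I−A) ≈
  [   1.5597     0.0874     0.0336]
  [   0.2756     1.1361     0.4370]
  [   0.4235     0.2824     1.6471]
First solve x = (I − A)⁻¹ d = adj(I−A)·d / det(I−A); in particular x_2 = (0.1025·210 + 0.4225·220 + 0.1625·120) / 0.371875 = 133.975 / 0.371875 ≈ 360.2689.
Intermediate flow from 2 to 2: z_22 = a_22 · x_2 = 0.05 × 133.975 / 0.371875 = 6.69875 / 0.371875 ≈ 18.01.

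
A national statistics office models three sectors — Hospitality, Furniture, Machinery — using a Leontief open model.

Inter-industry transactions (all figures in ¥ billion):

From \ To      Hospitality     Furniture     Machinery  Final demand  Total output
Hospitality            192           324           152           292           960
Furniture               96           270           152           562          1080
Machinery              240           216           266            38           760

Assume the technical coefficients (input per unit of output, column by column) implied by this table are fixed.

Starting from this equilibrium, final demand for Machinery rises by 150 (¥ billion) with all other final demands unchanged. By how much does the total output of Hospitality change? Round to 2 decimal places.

Technical coefficients a_ij = z_ij / X_j:
  a_11 = 192/960 = 0.20, a_21 = 96/960 = 0.10, a_31 = 240/960 = 0.25
  a_12 = 324/1080 = 0.30, a_22 = 270/1080 = 0.25, a_32 = 216/1080 = 0.20
  a_13 = 152/760 = 0.20, a_23 = 152/760 = 0.20, a_33 = 266/760 = 0.35
I − A =
  [   0.80    -0.30    -0.20]
  [  -0.10     0.75    -0.20]
  [  -0.25    -0.20     0.65]
Cofactors of I−A, C_ij = (−1)^(i+j)·(minor ij) (rows/columns in the sector order above):
  C_11 = (0.75)(0.65) − (-0.20)(-0.20) = 0.4475
  C_12 = −[(-0.10)(0.65) − (-0.20)(-0.25)] = 0.1150
  C_13 = (-0.10)(-0.20) − (0.75)(-0.25) = 0.2075
  C_21 = −[(-0.30)(0.65) − (-0.20)(-0.20)] = 0.2350
  C_22 = (0.80)(0.65) − (-0.20)(-0.25) = 0.4700
  C_23 = −[(0.80)(-0.20) − (-0.30)(-0.25)] = 0.2350
  C_31 = (-0.30)(-0.20) − (-0.20)(0.75) = 0.2100
  C_32 = −[(0.80)(-0.20) − (-0.20)(-0.10)] = 0.1800
  C_33 = (0.80)(0.75) − (-0.30)(-0.10) = 0.5700
det(I−A) = Σ_j (I−A)_1j·C_1j = (0.80)(0.4475) + (-0.30)(0.1150) + (-0.20)(0.2075) = 0.2820
adj(I−A) = Cᵀ =
  [ 0.4475   0.2350   0.2100]
  [ 0.1150   0.4700   0.1800]
  [ 0.2075   0.2350   0.5700]
(I − A)⁻¹ = adj(I−A) / det(I−A) ≈
  [   1.5869     0.8333     0.7447]
  [   0.4078     1.6667     0.6383]
  [   0.7358     0.8333     2.0213]
Δx = (I − A)⁻¹ Δd with Δd having +150 in the Machinery component and 0 elsewhere.
So Δx_1 = L_13 · (+150), where L_13 = adj(I−A)_13 / det(I−A) = 0.2100 / 0.2820.
Δx_1 = 0.2100 × (+150) / 0.2820 = 31.50 / 0.2820 ≈ 111.70.

Δx_1 = 111.70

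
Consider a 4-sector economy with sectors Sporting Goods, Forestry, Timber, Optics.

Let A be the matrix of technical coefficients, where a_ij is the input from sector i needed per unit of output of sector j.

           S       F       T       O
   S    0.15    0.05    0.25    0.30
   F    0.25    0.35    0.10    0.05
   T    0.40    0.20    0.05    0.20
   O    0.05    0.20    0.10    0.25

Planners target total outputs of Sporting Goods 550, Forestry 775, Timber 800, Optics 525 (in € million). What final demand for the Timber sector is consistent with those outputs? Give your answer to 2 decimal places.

I − A =
  [   0.85    -0.05    -0.25    -0.30]
  [  -0.25     0.65    -0.10    -0.05]
  [  -0.40    -0.20     0.95    -0.20]
  [  -0.05    -0.20    -0.10     0.75]
d = (I − A) x:
  d_S = (+0.85)·550 + (-0.05)·775 + (-0.25)·800 + (-0.30)·525 = 71.25
  d_F = (-0.25)·550 + (+0.65)·775 + (-0.10)·800 + (-0.05)·525 = 260.00
  d_T = (-0.40)·550 + (-0.20)·775 + (+0.95)·800 + (-0.20)·525 = 280.00
  d_O = (-0.05)·550 + (-0.20)·775 + (-0.10)·800 + (+0.75)·525 = 131.25

d_T = 280.00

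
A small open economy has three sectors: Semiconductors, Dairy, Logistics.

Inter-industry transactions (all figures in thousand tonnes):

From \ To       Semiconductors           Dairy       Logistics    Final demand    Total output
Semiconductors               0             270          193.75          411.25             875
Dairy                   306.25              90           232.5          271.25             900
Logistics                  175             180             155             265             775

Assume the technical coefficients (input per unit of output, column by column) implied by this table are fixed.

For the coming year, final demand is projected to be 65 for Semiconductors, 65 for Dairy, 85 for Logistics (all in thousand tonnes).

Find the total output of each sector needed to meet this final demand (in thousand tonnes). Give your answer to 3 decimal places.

Technical coefficients a_ij = z_ij / X_j:
  a_SS = 0/875 = 0.00, a_DS = 306.25/875 = 0.35, a_LS = 175/875 = 0.20
  a_SD = 270/900 = 0.30, a_DD = 90/900 = 0.10, a_LD = 180/900 = 0.20
  a_SL = 193.75/775 = 0.25, a_DL = 232.5/775 = 0.30, a_LL = 155/775 = 0.20
I − A =
  [   1.00    -0.30    -0.25]
  [  -0.35     0.90    -0.30]
  [  -0.20    -0.20     0.80]
Cofactors of I−A, C_ij = (−1)^(i+j)·(minor ij) (rows/columns in the sector order above):
  C_11 = (0.90)(0.80) − (-0.30)(-0.20) = 0.6600
  C_12 = −[(-0.35)(0.80) − (-0.30)(-0.20)] = 0.3400
  C_13 = (-0.35)(-0.20) − (0.90)(-0.20) = 0.2500
  C_21 = −[(-0.30)(0.80) − (-0.25)(-0.20)] = 0.2900
  C_22 = (1.00)(0.80) − (-0.25)(-0.20) = 0.7500
  C_23 = −[(1.00)(-0.20) − (-0.30)(-0.20)] = 0.2600
  C_31 = (-0.30)(-0.30) − (-0.25)(0.90) = 0.3150
  C_32 = −[(1.00)(-0.30) − (-0.25)(-0.35)] = 0.3875
  C_33 = (1.00)(0.90) − (-0.30)(-0.35) = 0.7950
det(I−A) = Σ_j (I−A)_1j·C_1j = (1.00)(0.6600) + (-0.30)(0.3400) + (-0.25)(0.2500) = 0.4955
adj(I−A) = Cᵀ =
  [ 0.6600   0.2900   0.3150]
  [ 0.3400   0.7500   0.3875]
  [ 0.2500   0.2600   0.7950]
(I − A)⁻¹ = adj(I−A) / det(I−A) ≈
  [   1.3320     0.5853     0.6357]
  [   0.6862     1.5136     0.7820]
  [   0.5045     0.5247     1.6044]
x = (I − A)⁻¹ d = adj(I−A)·d / det(I−A), with det(I−A) = 0.4955:
  x_S = (0.6600·65 + 0.2900·65 + 0.3150·85) / 0.4955 = 88.525 / 0.4955 ≈ 178.658
  x_D = (0.3400·65 + 0.7500·65 + 0.3875·85) / 0.4955 = 103.7875 / 0.4955 ≈ 209.460
  x_L = (0.2500·65 + 0.2600·65 + 0.7950·85) / 0.4955 = 100.725 / 0.4955 ≈ 203.280

x_S = 178.658, x_D = 209.460, x_L = 203.280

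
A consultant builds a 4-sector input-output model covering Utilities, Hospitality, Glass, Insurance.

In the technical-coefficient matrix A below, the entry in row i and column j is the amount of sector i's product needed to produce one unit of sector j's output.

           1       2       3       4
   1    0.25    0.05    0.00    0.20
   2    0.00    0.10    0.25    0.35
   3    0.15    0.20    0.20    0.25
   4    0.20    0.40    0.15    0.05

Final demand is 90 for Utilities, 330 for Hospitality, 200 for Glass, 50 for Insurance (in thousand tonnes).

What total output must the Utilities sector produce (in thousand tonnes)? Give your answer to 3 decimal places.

I − A =
  [   0.75    -0.05     0.00    -0.20]
  [   0.00     0.90    -0.25    -0.35]
  [  -0.15    -0.20     0.80    -0.25]
  [  -0.20    -0.40    -0.15     0.95]
Compute the cofactors C_ij = (−1)^(i+j)·(3×3 minor ij) of I−A; the adjugate is their transpose:
adj(I−A) = Cᵀ =
  [ 0.455250   0.106125   0.061500   0.151125]
  [ 0.112000   0.505375   0.207500   0.264375]
  [ 0.166250   0.231125   0.496750   0.250875]
  [ 0.169250   0.271625   0.178750   0.500625]
det(I−A) = Σ_j (I−A)_1j·C_1j = (0.75)(0.455250) + (-0.05)(0.112000) + (0.00)(0.166250) + (-0.20)(0.169250) = 0.3019875
(I − A)⁻¹ = adj(I−A) / det(I−A) ≈
  [   1.5075     0.3514     0.2037     0.5004]
  [   0.3709     1.6735     0.6871     0.8755]
  [   0.5505     0.7653     1.6449     0.8307]
  [   0.5605     0.8995     0.5919     1.6578]
x = (I − A)⁻¹ d = adj(I−A)·d / det(I−A), with det(I−A) = 0.3019875:
  x_1 = (0.455250·90 + 0.106125·330 + 0.061500·200 + 0.151125·50) / 0.3019875 = 95.85 / 0.3019875 ≈ 317.397
  x_2 = (0.112000·90 + 0.505375·330 + 0.207500·200 + 0.264375·50) / 0.3019875 = 231.5725 / 0.3019875 ≈ 766.828
  x_3 = (0.166250·90 + 0.231125·330 + 0.496750·200 + 0.250875·50) / 0.3019875 = 203.1275 / 0.3019875 ≈ 672.635
  x_4 = (0.169250·90 + 0.271625·330 + 0.178750·200 + 0.500625·50) / 0.3019875 = 165.65 / 0.3019875 ≈ 548.533

x_1 = 317.397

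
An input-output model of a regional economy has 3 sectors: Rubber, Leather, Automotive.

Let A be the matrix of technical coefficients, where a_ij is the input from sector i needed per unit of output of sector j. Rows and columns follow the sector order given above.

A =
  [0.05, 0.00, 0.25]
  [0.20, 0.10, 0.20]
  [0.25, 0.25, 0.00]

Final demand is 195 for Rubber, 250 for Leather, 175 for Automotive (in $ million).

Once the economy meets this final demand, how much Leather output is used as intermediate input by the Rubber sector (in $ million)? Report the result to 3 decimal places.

z_21 = 59.763

I − A =
  [   0.95     0.00    -0.25]
  [  -0.20     0.90    -0.20]
  [  -0.25    -0.25     1.00]
Cofactors of I−A, C_ij = (−1)^(i+j)·(minor ij) (rows/columns in the sector order above):
  C_11 = (0.90)(1.00) − (-0.20)(-0.25) = 0.8500
  C_12 = −[(-0.20)(1.00) − (-0.20)(-0.25)] = 0.2500
  C_13 = (-0.20)(-0.25) − (0.90)(-0.25) = 0.2750
  C_21 = −[(0.00)(1.00) − (-0.25)(-0.25)] = 0.0625
  C_22 = (0.95)(1.00) − (-0.25)(-0.25) = 0.8875
  C_23 = −[(0.95)(-0.25) − (0.00)(-0.25)] = 0.2375
  C_31 = (0.00)(-0.20) − (-0.25)(0.90) = 0.2250
  C_32 = −[(0.95)(-0.20) − (-0.25)(-0.20)] = 0.2400
  C_33 = (0.95)(0.90) − (0.00)(-0.20) = 0.8550
det(I−A) = Σ_j (I−A)_1j·C_1j = (0.95)(0.8500) + (0.00)(0.2500) + (-0.25)(0.2750) = 0.73875
adj(I−A) = Cᵀ =
  [ 0.8500   0.0625   0.2250]
  [ 0.2500   0.8875   0.2400]
  [ 0.2750   0.2375   0.8550]
(I − A)⁻¹ = adj(I−A) / det(I−A) ≈
  [   1.1506     0.0846     0.3046]
  [   0.3384     1.2014     0.3249]
  [   0.3723     0.3215     1.1574]
First solve x = (I − A)⁻¹ d = adj(I−A)·d / det(I−A); in particular x_1 = (0.8500·195 + 0.0625·250 + 0.2250·175) / 0.73875 = 220.75 / 0.73875 ≈ 298.81557.
Intermediate flow from 2 to 1: z_21 = a_21 · x_1 = 0.20 × 220.75 / 0.73875 = 44.15 / 0.73875 ≈ 59.763.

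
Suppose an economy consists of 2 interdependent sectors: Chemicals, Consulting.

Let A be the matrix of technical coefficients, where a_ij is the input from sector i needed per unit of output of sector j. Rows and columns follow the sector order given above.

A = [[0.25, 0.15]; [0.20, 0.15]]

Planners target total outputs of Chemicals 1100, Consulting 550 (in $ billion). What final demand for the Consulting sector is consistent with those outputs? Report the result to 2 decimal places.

I − A =
  [   0.75    -0.15]
  [  -0.20     0.85]
d = (I − A) x:
  d_1 = (+0.75)·1100 + (-0.15)·550 = 742.50
  d_2 = (-0.20)·1100 + (+0.85)·550 = 247.50

d_2 = 247.50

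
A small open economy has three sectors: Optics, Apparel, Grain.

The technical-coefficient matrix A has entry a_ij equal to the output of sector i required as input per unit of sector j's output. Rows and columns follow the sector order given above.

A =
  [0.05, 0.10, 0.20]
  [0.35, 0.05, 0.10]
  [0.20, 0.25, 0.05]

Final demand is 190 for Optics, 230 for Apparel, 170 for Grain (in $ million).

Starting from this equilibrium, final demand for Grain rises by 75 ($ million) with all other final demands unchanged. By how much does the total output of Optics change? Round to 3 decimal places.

I − A =
  [   0.95    -0.10    -0.20]
  [  -0.35     0.95    -0.10]
  [  -0.20    -0.25     0.95]
Cofactors of I−A, C_ij = (−1)^(i+j)·(minor ij) (rows/columns in the sector order above):
  C_11 = (0.95)(0.95) − (-0.10)(-0.25) = 0.8775
  C_12 = −[(-0.35)(0.95) − (-0.10)(-0.20)] = 0.3525
  C_13 = (-0.35)(-0.25) − (0.95)(-0.20) = 0.2775
  C_21 = −[(-0.10)(0.95) − (-0.20)(-0.25)] = 0.1450
  C_22 = (0.95)(0.95) − (-0.20)(-0.20) = 0.8625
  C_23 = −[(0.95)(-0.25) − (-0.10)(-0.20)] = 0.2575
  C_31 = (-0.10)(-0.10) − (-0.20)(0.95) = 0.2000
  C_32 = −[(0.95)(-0.10) − (-0.20)(-0.35)] = 0.1650
  C_33 = (0.95)(0.95) − (-0.10)(-0.35) = 0.8675
det(I−A) = Σ_j (I−A)_1j·C_1j = (0.95)(0.8775) + (-0.10)(0.3525) + (-0.20)(0.2775) = 0.742875
adj(I−A) = Cᵀ =
  [ 0.8775   0.1450   0.2000]
  [ 0.3525   0.8625   0.1650]
  [ 0.2775   0.2575   0.8675]
(I − A)⁻¹ = adj(I−A) / det(I−A) ≈
  [   1.1812     0.1952     0.2692]
  [   0.4745     1.1610     0.2221]
  [   0.3735     0.3466     1.1678]
Δx = (I − A)⁻¹ Δd with Δd having +75 in the Grain component and 0 elsewhere.
So Δx_1 = L_13 · (+75), where L_13 = adj(I−A)_13 / det(I−A) = 0.2000 / 0.742875.
Δx_1 = 0.2000 × (+75) / 0.742875 = 15.00 / 0.742875 ≈ 20.192.

Δx_1 = 20.192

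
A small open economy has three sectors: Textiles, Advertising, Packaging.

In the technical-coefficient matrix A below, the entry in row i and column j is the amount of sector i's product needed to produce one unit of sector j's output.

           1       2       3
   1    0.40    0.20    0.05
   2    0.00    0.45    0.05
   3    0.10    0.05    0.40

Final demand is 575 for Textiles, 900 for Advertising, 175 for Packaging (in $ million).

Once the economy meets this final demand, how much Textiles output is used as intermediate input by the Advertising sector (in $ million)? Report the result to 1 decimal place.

z_12 = 339.9

I − A =
  [   0.60    -0.20    -0.05]
  [   0.00     0.55    -0.05]
  [  -0.10    -0.05     0.60]
Cofactors of I−A, C_ij = (−1)^(i+j)·(minor ij) (rows/columns in the sector order above):
  C_11 = (0.55)(0.60) − (-0.05)(-0.05) = 0.3275
  C_12 = −[(0.00)(0.60) − (-0.05)(-0.10)] = 0.0050
  C_13 = (0.00)(-0.05) − (0.55)(-0.10) = 0.0550
  C_21 = −[(-0.20)(0.60) − (-0.05)(-0.05)] = 0.1225
  C_22 = (0.60)(0.60) − (-0.05)(-0.10) = 0.3550
  C_23 = −[(0.60)(-0.05) − (-0.20)(-0.10)] = 0.0500
  C_31 = (-0.20)(-0.05) − (-0.05)(0.55) = 0.0375
  C_32 = −[(0.60)(-0.05) − (-0.05)(0.00)] = 0.0300
  C_33 = (0.60)(0.55) − (-0.20)(0.00) = 0.3300
det(I−A) = Σ_j (I−A)_1j·C_1j = (0.60)(0.3275) + (-0.20)(0.0050) + (-0.05)(0.0550) = 0.19275
adj(I−A) = Cᵀ =
  [ 0.3275   0.1225   0.0375]
  [ 0.0050   0.3550   0.0300]
  [ 0.0550   0.0500   0.3300]
(I − A)⁻¹ = adj(I−A) / det(I−A) ≈
  [   1.6991     0.6355     0.1946]
  [   0.0259     1.8418     0.1556]
  [   0.2853     0.2594     1.7121]
First solve x = (I − A)⁻¹ d = adj(I−A)·d / det(I−A); in particular x_2 = (0.0050·575 + 0.3550·900 + 0.0300·175) / 0.19275 = 327.625 / 0.19275 ≈ 1699.741.
Intermediate flow from 1 to 2: z_12 = a_12 · x_2 = 0.20 × 327.625 / 0.19275 = 65.525 / 0.19275 ≈ 339.9.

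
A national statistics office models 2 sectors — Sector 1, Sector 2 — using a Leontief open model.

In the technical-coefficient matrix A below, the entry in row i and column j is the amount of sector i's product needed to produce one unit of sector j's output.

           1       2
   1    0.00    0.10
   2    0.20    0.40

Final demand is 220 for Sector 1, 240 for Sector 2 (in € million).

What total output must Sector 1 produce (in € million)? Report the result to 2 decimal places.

x_1 = 268.97

I − A =
  [   1.00    -0.10]
  [  -0.20     0.60]
det(I−A) = (1.00)(0.60) − (-0.10)(-0.20) = 0.5800
adj(I−A) = [[0.60, 0.10], [0.20, 1.00]]
(I − A)⁻¹ = adj(I−A) / det(I−A) ≈
  [   1.0345     0.1724]
  [   0.3448     1.7241]
x = (I − A)⁻¹ d = adj(I−A)·d / det(I−A), with det(I−A) = 0.5800:
  x_1 = (0.60·220 + 0.10·240) / 0.5800 = 156.00 / 0.5800 ≈ 268.97
  x_2 = (0.20·220 + 1.00·240) / 0.5800 = 284.00 / 0.5800 ≈ 489.66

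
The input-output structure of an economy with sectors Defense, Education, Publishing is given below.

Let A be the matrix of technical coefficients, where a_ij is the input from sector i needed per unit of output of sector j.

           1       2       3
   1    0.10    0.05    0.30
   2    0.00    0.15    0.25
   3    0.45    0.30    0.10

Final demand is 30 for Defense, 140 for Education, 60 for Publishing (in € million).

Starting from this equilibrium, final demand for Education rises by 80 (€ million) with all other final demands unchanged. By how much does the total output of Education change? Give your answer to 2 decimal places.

Δx_2 = 107.87

I − A =
  [   0.90    -0.05    -0.30]
  [   0.00     0.85    -0.25]
  [  -0.45    -0.30     0.90]
Cofactors of I−A, C_ij = (−1)^(i+j)·(minor ij) (rows/columns in the sector order above):
  C_11 = (0.85)(0.90) − (-0.25)(-0.30) = 0.6900
  C_12 = −[(0.00)(0.90) − (-0.25)(-0.45)] = 0.1125
  C_13 = (0.00)(-0.30) − (0.85)(-0.45) = 0.3825
  C_21 = −[(-0.05)(0.90) − (-0.30)(-0.30)] = 0.1350
  C_22 = (0.90)(0.90) − (-0.30)(-0.45) = 0.6750
  C_23 = −[(0.90)(-0.30) − (-0.05)(-0.45)] = 0.2925
  C_31 = (-0.05)(-0.25) − (-0.30)(0.85) = 0.2675
  C_32 = −[(0.90)(-0.25) − (-0.30)(0.00)] = 0.2250
  C_33 = (0.90)(0.85) − (-0.05)(0.00) = 0.7650
det(I−A) = Σ_j (I−A)_1j·C_1j = (0.90)(0.6900) + (-0.05)(0.1125) + (-0.30)(0.3825) = 0.500625
adj(I−A) = Cᵀ =
  [ 0.6900   0.1350   0.2675]
  [ 0.1125   0.6750   0.2250]
  [ 0.3825   0.2925   0.7650]
(I − A)⁻¹ = adj(I−A) / det(I−A) ≈
  [   1.3783     0.2697     0.5343]
  [   0.2247     1.3483     0.4494]
  [   0.7640     0.5843     1.5281]
Δx = (I − A)⁻¹ Δd with Δd having +80 in the Education component and 0 elsewhere.
So Δx_2 = L_22 · (+80), where L_22 = adj(I−A)_22 / det(I−A) = 0.6750 / 0.500625.
Δx_2 = 0.6750 × (+80) / 0.500625 = 54.00 / 0.500625 ≈ 107.87.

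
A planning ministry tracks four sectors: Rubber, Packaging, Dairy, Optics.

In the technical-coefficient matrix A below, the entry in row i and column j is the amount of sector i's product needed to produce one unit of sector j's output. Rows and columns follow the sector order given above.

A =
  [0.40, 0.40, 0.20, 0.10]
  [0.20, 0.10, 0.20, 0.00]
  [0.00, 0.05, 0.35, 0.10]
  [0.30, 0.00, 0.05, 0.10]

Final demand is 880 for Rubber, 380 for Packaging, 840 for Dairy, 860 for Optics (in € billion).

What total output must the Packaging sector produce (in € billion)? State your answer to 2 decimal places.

I − A =
  [   0.60    -0.40    -0.20    -0.10]
  [  -0.20     0.90    -0.20     0.00]
  [   0.00    -0.05     0.65    -0.10]
  [  -0.30     0.00    -0.05     0.90]
Compute the cofactors C_ij = (−1)^(i+j)·(3×3 minor ij) of I−A; the adjugate is their transpose:
adj(I−A) = Cᵀ =
  [ 0.51300   0.24125   0.23850   0.08350]
  [ 0.12200   0.32250   0.13900   0.02900]
  [ 0.03600   0.03750   0.38700   0.04700]
  [ 0.17300   0.08250   0.10100   0.29100]
det(I−A) = Σ_j (I−A)_1j·C_1j = (0.60)(0.51300) + (-0.40)(0.12200) + (-0.20)(0.03600) + (-0.10)(0.17300) = 0.2345
(I − A)⁻¹ = adj(I−A) / det(I−A) ≈
  [   2.1876     1.0288     1.0171     0.3561]
  [   0.5203     1.3753     0.5928     0.1237]
  [   0.1535     0.1599     1.6503     0.2004]
  [   0.7377     0.3518     0.4307     1.2409]
x = (I − A)⁻¹ d = adj(I−A)·d / det(I−A), with det(I−A) = 0.2345:
  x_1 = (0.51300·880 + 0.24125·380 + 0.23850·840 + 0.08350·860) / 0.2345 = 815.265 / 0.2345 ≈ 3476.61
  x_2 = (0.12200·880 + 0.32250·380 + 0.13900·840 + 0.02900·860) / 0.2345 = 371.61 / 0.2345 ≈ 1584.69
  x_3 = (0.03600·880 + 0.03750·380 + 0.38700·840 + 0.04700·860) / 0.2345 = 411.43 / 0.2345 ≈ 1754.50
  x_4 = (0.17300·880 + 0.08250·380 + 0.10100·840 + 0.29100·860) / 0.2345 = 518.69 / 0.2345 ≈ 2211.90

x_2 = 1584.69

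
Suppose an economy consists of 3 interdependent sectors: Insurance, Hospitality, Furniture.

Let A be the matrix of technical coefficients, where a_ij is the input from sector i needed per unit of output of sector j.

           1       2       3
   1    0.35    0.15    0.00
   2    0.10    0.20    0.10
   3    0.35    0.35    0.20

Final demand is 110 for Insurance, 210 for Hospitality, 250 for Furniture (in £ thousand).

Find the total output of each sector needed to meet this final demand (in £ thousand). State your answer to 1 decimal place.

I − A =
  [   0.65    -0.15     0.00]
  [  -0.10     0.80    -0.10]
  [  -0.35    -0.35     0.80]
Cofactors of I−A, C_ij = (−1)^(i+j)·(minor ij) (rows/columns in the sector order above):
  C_11 = (0.80)(0.80) − (-0.10)(-0.35) = 0.6050
  C_12 = −[(-0.10)(0.80) − (-0.10)(-0.35)] = 0.1150
  C_13 = (-0.10)(-0.35) − (0.80)(-0.35) = 0.3150
  C_21 = −[(-0.15)(0.80) − (0.00)(-0.35)] = 0.1200
  C_22 = (0.65)(0.80) − (0.00)(-0.35) = 0.5200
  C_23 = −[(0.65)(-0.35) − (-0.15)(-0.35)] = 0.2800
  C_31 = (-0.15)(-0.10) − (0.00)(0.80) = 0.0150
  C_32 = −[(0.65)(-0.10) − (0.00)(-0.10)] = 0.0650
  C_33 = (0.65)(0.80) − (-0.15)(-0.10) = 0.5050
det(I−A) = Σ_j (I−A)_1j·C_1j = (0.65)(0.6050) + (-0.15)(0.1150) + (0.00)(0.3150) = 0.3760
adj(I−A) = Cᵀ =
  [ 0.6050   0.1200   0.0150]
  [ 0.1150   0.5200   0.0650]
  [ 0.3150   0.2800   0.5050]
(I − A)⁻¹ = adj(I−A) / det(I−A) ≈
  [   1.6090     0.3191     0.0399]
  [   0.3059     1.3830     0.1729]
  [   0.8378     0.7447     1.3431]
x = (I − A)⁻¹ d = adj(I−A)·d / det(I−A), with det(I−A) = 0.3760:
  x_1 = (0.6050·110 + 0.1200·210 + 0.0150·250) / 0.3760 = 95.50 / 0.3760 ≈ 254.0
  x_2 = (0.1150·110 + 0.5200·210 + 0.0650·250) / 0.3760 = 138.10 / 0.3760 ≈ 367.3
  x_3 = (0.3150·110 + 0.2800·210 + 0.5050·250) / 0.3760 = 219.70 / 0.3760 ≈ 584.3

x_1 = 254.0, x_2 = 367.3, x_3 = 584.3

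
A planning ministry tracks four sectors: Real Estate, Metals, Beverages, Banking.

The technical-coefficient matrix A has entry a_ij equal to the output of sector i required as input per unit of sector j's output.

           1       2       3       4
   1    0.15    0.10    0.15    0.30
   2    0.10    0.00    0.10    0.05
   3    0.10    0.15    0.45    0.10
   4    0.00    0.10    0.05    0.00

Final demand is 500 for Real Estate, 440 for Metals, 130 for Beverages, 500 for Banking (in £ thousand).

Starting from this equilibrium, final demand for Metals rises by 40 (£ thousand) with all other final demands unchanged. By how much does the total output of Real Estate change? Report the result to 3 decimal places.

Δx_1 = 9.273

I − A =
  [   0.85    -0.10    -0.15    -0.30]
  [  -0.10     1.00    -0.10    -0.05]
  [  -0.10    -0.15     0.55    -0.10]
  [   0.00    -0.10    -0.05     1.00]
Compute the cofactors C_ij = (−1)^(i+j)·(3×3 minor ij) of I−A; the adjugate is their transpose:
adj(I−A) = Cᵀ =
  [ 0.525875   0.097250   0.177500   0.180375]
  [ 0.064750   0.446750   0.103625   0.052125]
  [ 0.115500   0.149000   0.832750   0.125375]
  [ 0.012250   0.052125   0.052000   0.431000]
det(I−A) = Σ_j (I−A)_1j·C_1j = (0.85)(0.525875) + (-0.10)(0.064750) + (-0.15)(0.115500) + (-0.30)(0.012250) = 0.41951875
(I − A)⁻¹ = adj(I−A) / det(I−A) ≈
  [   1.2535     0.2318     0.4231     0.4300]
  [   0.1543     1.0649     0.2470     0.1242]
  [   0.2753     0.3552     1.9850     0.2989]
  [   0.0292     0.1242     0.1240     1.0274]
Δx = (I − A)⁻¹ Δd with Δd having +40 in the Metals component and 0 elsewhere.
So Δx_1 = L_12 · (+40), where L_12 = adj(I−A)_12 / det(I−A) = 0.097250 / 0.41951875.
Δx_1 = 0.097250 × (+40) / 0.41951875 = 3.89 / 0.41951875 ≈ 9.273.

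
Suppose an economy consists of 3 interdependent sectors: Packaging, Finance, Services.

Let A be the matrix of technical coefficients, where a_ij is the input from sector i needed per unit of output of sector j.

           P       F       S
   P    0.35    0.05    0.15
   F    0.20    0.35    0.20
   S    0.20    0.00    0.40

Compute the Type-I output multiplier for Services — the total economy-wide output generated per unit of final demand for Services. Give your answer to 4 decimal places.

m_S = 3.0088

I − A =
  [   0.65    -0.05    -0.15]
  [  -0.20     0.65    -0.20]
  [  -0.20     0.00     0.60]
Cofactors of I−A, C_ij = (−1)^(i+j)·(minor ij) (rows/columns in the sector order above):
  C_11 = (0.65)(0.60) − (-0.20)(0.00) = 0.3900
  C_12 = −[(-0.20)(0.60) − (-0.20)(-0.20)] = 0.1600
  C_13 = (-0.20)(0.00) − (0.65)(-0.20) = 0.1300
  C_21 = −[(-0.05)(0.60) − (-0.15)(0.00)] = 0.0300
  C_22 = (0.65)(0.60) − (-0.15)(-0.20) = 0.3600
  C_23 = −[(0.65)(0.00) − (-0.05)(-0.20)] = 0.0100
  C_31 = (-0.05)(-0.20) − (-0.15)(0.65) = 0.1075
  C_32 = −[(0.65)(-0.20) − (-0.15)(-0.20)] = 0.1600
  C_33 = (0.65)(0.65) − (-0.05)(-0.20) = 0.4125
det(I−A) = Σ_j (I−A)_1j·C_1j = (0.65)(0.3900) + (-0.05)(0.1600) + (-0.15)(0.1300) = 0.2260
adj(I−A) = Cᵀ =
  [ 0.3900   0.0300   0.1075]
  [ 0.1600   0.3600   0.1600]
  [ 0.1300   0.0100   0.4125]
(I − A)⁻¹ = adj(I−A) / det(I−A) ≈
  [   1.72566     0.13274     0.47566]
  [   0.70796     1.59292     0.70796]
  [   0.57522     0.04425     1.82522]
The output multiplier for sector j is the column-j sum of the Leontief inverse (I − A)⁻¹ = adj(I−A) / det(I−A).
Column S of adj(I−A): (0.1075, 0.1600, 0.4125); det(I−A) = 0.2260.
m_S = (0.1075 + 0.1600 + 0.4125) / 0.2260 = 0.68 / 0.2260 ≈ 3.0088.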